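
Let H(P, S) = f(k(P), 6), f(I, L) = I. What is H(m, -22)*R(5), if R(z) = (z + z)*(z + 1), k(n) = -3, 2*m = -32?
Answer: -180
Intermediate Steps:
m = -16 (m = (½)*(-32) = -16)
R(z) = 2*z*(1 + z) (R(z) = (2*z)*(1 + z) = 2*z*(1 + z))
H(P, S) = -3
H(m, -22)*R(5) = -6*5*(1 + 5) = -6*5*6 = -3*60 = -180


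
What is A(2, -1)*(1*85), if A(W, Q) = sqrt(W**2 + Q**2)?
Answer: 85*sqrt(5) ≈ 190.07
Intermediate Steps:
A(W, Q) = sqrt(Q**2 + W**2)
A(2, -1)*(1*85) = sqrt((-1)**2 + 2**2)*(1*85) = sqrt(1 + 4)*85 = sqrt(5)*85 = 85*sqrt(5)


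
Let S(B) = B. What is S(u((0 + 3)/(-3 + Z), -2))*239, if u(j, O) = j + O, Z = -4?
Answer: -4063/7 ≈ -580.43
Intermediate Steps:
u(j, O) = O + j
S(u((0 + 3)/(-3 + Z), -2))*239 = (-2 + (0 + 3)/(-3 - 4))*239 = (-2 + 3/(-7))*239 = (-2 + 3*(-⅐))*239 = (-2 - 3/7)*239 = -17/7*239 = -4063/7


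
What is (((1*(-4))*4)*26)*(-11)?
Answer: 4576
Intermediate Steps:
(((1*(-4))*4)*26)*(-11) = (-4*4*26)*(-11) = -16*26*(-11) = -416*(-11) = 4576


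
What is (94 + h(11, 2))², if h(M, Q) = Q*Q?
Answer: 9604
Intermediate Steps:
h(M, Q) = Q²
(94 + h(11, 2))² = (94 + 2²)² = (94 + 4)² = 98² = 9604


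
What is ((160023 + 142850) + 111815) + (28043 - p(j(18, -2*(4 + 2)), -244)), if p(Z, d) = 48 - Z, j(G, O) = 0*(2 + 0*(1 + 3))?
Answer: 442683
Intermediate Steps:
j(G, O) = 0 (j(G, O) = 0*(2 + 0*4) = 0*(2 + 0) = 0*2 = 0)
((160023 + 142850) + 111815) + (28043 - p(j(18, -2*(4 + 2)), -244)) = ((160023 + 142850) + 111815) + (28043 - (48 - 1*0)) = (302873 + 111815) + (28043 - (48 + 0)) = 414688 + (28043 - 1*48) = 414688 + (28043 - 48) = 414688 + 27995 = 442683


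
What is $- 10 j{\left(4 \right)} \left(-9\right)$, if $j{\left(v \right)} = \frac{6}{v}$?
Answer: $135$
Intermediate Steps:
$- 10 j{\left(4 \right)} \left(-9\right) = - 10 \cdot \frac{6}{4} \left(-9\right) = - 10 \cdot 6 \cdot \frac{1}{4} \left(-9\right) = \left(-10\right) \frac{3}{2} \left(-9\right) = \left(-15\right) \left(-9\right) = 135$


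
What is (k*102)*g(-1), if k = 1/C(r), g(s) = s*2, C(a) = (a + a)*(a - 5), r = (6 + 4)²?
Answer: -51/4750 ≈ -0.010737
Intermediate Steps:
r = 100 (r = 10² = 100)
C(a) = 2*a*(-5 + a) (C(a) = (2*a)*(-5 + a) = 2*a*(-5 + a))
g(s) = 2*s
k = 1/19000 (k = 1/(2*100*(-5 + 100)) = 1/(2*100*95) = 1/19000 ≈ 5.2632e-5)
(k*102)*g(-1) = ((1/19000)*102)*(2*(-1)) = (51/9500)*(-2) = -51/4750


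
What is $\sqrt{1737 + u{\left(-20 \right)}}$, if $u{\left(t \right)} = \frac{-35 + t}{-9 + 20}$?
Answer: $2 \sqrt{433} \approx 41.617$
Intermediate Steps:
$u{\left(t \right)} = - \frac{35}{11} + \frac{t}{11}$ ($u{\left(t \right)} = \frac{-35 + t}{11} = \left(-35 + t\right) \frac{1}{11} = - \frac{35}{11} + \frac{t}{11}$)
$\sqrt{1737 + u{\left(-20 \right)}} = \sqrt{1737 + \left(- \frac{35}{11} + \frac{1}{11} \left(-20\right)\right)} = \sqrt{1737 - 5} = \sqrt{1732} = 2 \sqrt{433}$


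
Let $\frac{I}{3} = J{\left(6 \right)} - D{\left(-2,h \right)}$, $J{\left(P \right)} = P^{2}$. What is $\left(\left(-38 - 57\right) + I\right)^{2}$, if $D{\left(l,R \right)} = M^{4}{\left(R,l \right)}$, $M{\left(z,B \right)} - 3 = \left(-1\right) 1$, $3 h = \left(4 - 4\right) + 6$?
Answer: $1225$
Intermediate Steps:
$h = 2$ ($h = \frac{\left(4 - 4\right) + 6}{3} = \frac{0 + 6}{3} = \frac{1}{3} \cdot 6 = 2$)
$M{\left(z,B \right)} = 2$ ($M{\left(z,B \right)} = 3 - 1 = 2$)
$D{\left(l,R \right)} = 16$ ($D{\left(l,R \right)} = 2^{4} = 16$)
$I = 60$ ($I = 3 \left(6^{2} - 16\right) = 3 \left(36 - 16\right) = 3 \cdot 20 = 60$)
$\left(\left(-38 - 57\right) + I\right)^{2} = \left(\left(-38 - 57\right) + 60\right)^{2} = \left(-95 + 60\right)^{2} = \left(-35\right)^{2} = 1225$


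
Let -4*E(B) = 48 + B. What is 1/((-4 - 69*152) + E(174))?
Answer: -2/21095 ≈ -9.4809e-5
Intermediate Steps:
E(B) = -12 - B/4 (E(B) = -(48 + B)/4 = -12 - B/4)
1/((-4 - 69*152) + E(174)) = 1/((-4 - 69*152) + (-12 - ¼*174)) = 1/((-4 - 10488) + (-12 - 87/2)) = 1/(-10492 - 111/2) = 1/(-21095/2) = -2/21095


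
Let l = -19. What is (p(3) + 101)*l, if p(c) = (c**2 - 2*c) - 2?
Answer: -1938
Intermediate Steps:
p(c) = -2 + c**2 - 2*c
(p(3) + 101)*l = ((-2 + 3**2 - 2*3) + 101)*(-19) = ((-2 + 9 - 6) + 101)*(-19) = (1 + 101)*(-19) = 102*(-19) = -1938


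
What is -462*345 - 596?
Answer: -159986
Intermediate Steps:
-462*345 - 596 = -159390 - 596 = -159986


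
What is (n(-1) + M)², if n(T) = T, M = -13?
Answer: 196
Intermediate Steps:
(n(-1) + M)² = (-1 - 13)² = (-14)² = 196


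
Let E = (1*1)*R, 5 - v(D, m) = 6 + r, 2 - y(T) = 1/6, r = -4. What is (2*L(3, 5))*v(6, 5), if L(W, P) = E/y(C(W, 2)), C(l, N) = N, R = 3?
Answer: 108/11 ≈ 9.8182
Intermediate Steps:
y(T) = 11/6 (y(T) = 2 - 1/6 = 2 - 1*⅙ = 2 - ⅙ = 11/6)
v(D, m) = 3 (v(D, m) = 5 - (6 - 4) = 5 - 1*2 = 5 - 2 = 3)
E = 3 (E = (1*1)*3 = 1*3 = 3)
L(W, P) = 18/11 (L(W, P) = 3/(11/6) = 3*(6/11) = 18/11)
(2*L(3, 5))*v(6, 5) = (2*(18/11))*3 = (36/11)*3 = 108/11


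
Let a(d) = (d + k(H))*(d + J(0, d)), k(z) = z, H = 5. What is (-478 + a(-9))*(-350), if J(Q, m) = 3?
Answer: 158900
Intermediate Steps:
a(d) = (3 + d)*(5 + d) (a(d) = (d + 5)*(d + 3) = (5 + d)*(3 + d) = (3 + d)*(5 + d))
(-478 + a(-9))*(-350) = (-478 + (15 + (-9)² + 8*(-9)))*(-350) = (-478 + (15 + 81 - 72))*(-350) = (-478 + 24)*(-350) = -454*(-350) = 158900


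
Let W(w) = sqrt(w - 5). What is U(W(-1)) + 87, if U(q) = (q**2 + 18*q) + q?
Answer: 81 + 19*I*sqrt(6) ≈ 81.0 + 46.54*I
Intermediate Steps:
W(w) = sqrt(-5 + w)
U(q) = q**2 + 19*q
U(W(-1)) + 87 = sqrt(-5 - 1)*(19 + sqrt(-5 - 1)) + 87 = sqrt(-6)*(19 + sqrt(-6)) + 87 = (I*sqrt(6))*(19 + I*sqrt(6)) + 87 = I*sqrt(6)*(19 + I*sqrt(6)) + 87 = 87 + I*sqrt(6)*(19 + I*sqrt(6))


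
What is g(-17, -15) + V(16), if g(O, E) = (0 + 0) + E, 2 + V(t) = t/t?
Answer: -16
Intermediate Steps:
V(t) = -1 (V(t) = -2 + t/t = -2 + 1 = -1)
g(O, E) = E (g(O, E) = 0 + E = E)
g(-17, -15) + V(16) = -15 - 1 = -16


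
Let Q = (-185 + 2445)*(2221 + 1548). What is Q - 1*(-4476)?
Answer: 8522416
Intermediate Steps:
Q = 8517940 (Q = 2260*3769 = 8517940)
Q - 1*(-4476) = 8517940 - 1*(-4476) = 8517940 + 4476 = 8522416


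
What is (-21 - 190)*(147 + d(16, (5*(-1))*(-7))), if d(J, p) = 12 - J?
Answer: -30173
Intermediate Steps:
(-21 - 190)*(147 + d(16, (5*(-1))*(-7))) = (-21 - 190)*(147 + (12 - 1*16)) = -211*(147 + (12 - 16)) = -211*(147 - 4) = -211*143 = -30173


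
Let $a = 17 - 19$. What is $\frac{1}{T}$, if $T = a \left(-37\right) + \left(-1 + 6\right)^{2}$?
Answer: $\frac{1}{99} \approx 0.010101$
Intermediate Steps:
$a = -2$ ($a = 17 - 19 = -2$)
$T = 99$ ($T = \left(-2\right) \left(-37\right) + \left(-1 + 6\right)^{2} = 74 + 5^{2} = 74 + 25 = 99$)
$\frac{1}{T} = \frac{1}{99}$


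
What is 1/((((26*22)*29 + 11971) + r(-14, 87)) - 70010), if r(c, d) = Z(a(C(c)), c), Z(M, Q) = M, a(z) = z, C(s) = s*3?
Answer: -1/41493 ≈ -2.4100e-5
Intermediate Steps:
C(s) = 3*s
r(c, d) = 3*c
1/((((26*22)*29 + 11971) + r(-14, 87)) - 70010) = 1/((((26*22)*29 + 11971) + 3*(-14)) - 70010) = 1/(((572*29 + 11971) - 42) - 70010) = 1/(((16588 + 11971) - 42) - 70010) = 1/((28559 - 42) - 70010) = 1/(28517 - 70010) = 1/(-41493) = -1/41493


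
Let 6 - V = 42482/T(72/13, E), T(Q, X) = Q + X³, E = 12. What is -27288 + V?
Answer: -307689709/11268 ≈ -27307.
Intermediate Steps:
V = -208525/11268 (V = 6 - 42482/(72/13 + 12³) = 6 - 42482/(72*(1/13) + 1728) = 6 - 42482/(72/13 + 1728) = 6 - 42482/22536/13 = 6 - 42482*13/22536 = 6 - 1*276133/11268 = 6 - 276133/11268 = -208525/11268 ≈ -18.506)
-27288 + V = -27288 - 208525/11268 = -307689709/11268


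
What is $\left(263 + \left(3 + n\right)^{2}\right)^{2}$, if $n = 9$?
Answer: $165649$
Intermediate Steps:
$\left(263 + \left(3 + n\right)^{2}\right)^{2} = \left(263 + \left(3 + 9\right)^{2}\right)^{2} = \left(263 + 12^{2}\right)^{2} = \left(263 + 144\right)^{2} = 407^{2} = 165649$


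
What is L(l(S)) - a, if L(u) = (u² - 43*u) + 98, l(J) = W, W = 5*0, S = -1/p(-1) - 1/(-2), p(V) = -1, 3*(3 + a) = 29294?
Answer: -28991/3 ≈ -9663.7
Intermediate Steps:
a = 29285/3 (a = -3 + (⅓)*29294 = -3 + 29294/3 = 29285/3 ≈ 9761.7)
S = 3/2 (S = -1/(-1) - 1/(-2) = -1*(-1) - 1*(-½) = 1 + ½ = 3/2 ≈ 1.5000)
W = 0
l(J) = 0
L(u) = 98 + u² - 43*u
L(l(S)) - a = (98 + 0² - 43*0) - 1*29285/3 = (98 + 0 + 0) - 29285/3 = 98 - 29285/3 = -28991/3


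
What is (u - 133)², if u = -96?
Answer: 52441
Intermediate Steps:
(u - 133)² = (-96 - 133)² = (-229)² = 52441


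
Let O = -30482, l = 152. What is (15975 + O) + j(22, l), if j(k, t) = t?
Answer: -14355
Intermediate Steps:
(15975 + O) + j(22, l) = (15975 - 30482) + 152 = -14507 + 152 = -14355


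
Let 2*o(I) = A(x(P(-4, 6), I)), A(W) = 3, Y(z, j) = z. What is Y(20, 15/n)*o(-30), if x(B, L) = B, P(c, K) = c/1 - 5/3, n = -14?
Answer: 30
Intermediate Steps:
P(c, K) = -5/3 + c (P(c, K) = c*1 - 5*1/3 = c - 5/3 = -5/3 + c)
o(I) = 3/2 (o(I) = (1/2)*3 = 3/2)
Y(20, 15/n)*o(-30) = 20*(3/2) = 30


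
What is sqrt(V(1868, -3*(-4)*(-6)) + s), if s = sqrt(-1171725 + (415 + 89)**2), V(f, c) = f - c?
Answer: sqrt(1940 + I*sqrt(917709)) ≈ 45.297 + 10.574*I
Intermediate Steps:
s = I*sqrt(917709) (s = sqrt(-1171725 + 504**2) = sqrt(-1171725 + 254016) = sqrt(-917709) = I*sqrt(917709) ≈ 957.97*I)
sqrt(V(1868, -3*(-4)*(-6)) + s) = sqrt((1868 - (-3*(-4))*(-6)) + I*sqrt(917709)) = sqrt((1868 - 12*(-6)) + I*sqrt(917709)) = sqrt((1868 - 1*(-72)) + I*sqrt(917709)) = sqrt((1868 + 72) + I*sqrt(917709)) = sqrt(1940 + I*sqrt(917709))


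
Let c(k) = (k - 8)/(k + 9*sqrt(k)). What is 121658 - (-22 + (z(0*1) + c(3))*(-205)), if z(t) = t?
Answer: 9492065/78 - 1025*sqrt(3)/26 ≈ 1.2162e+5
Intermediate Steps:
c(k) = (-8 + k)/(k + 9*sqrt(k))
121658 - (-22 + (z(0*1) + c(3))*(-205)) = 121658 - (-22 + (0*1 + (-8 + 3)/(3 + 9*sqrt(3)))*(-205)) = 121658 - (-22 + (0 - 5/(3 + 9*sqrt(3)))*(-205)) = 121658 - (-22 - 5/(3 + 9*sqrt(3))*(-205)) = 121658 - (-22 + 1025/(3 + 9*sqrt(3))) = 121658 + (22 - 1025/(3 + 9*sqrt(3))) = 121680 - 1025/(3 + 9*sqrt(3))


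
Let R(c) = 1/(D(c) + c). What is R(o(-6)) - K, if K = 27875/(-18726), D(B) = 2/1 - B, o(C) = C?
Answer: 18619/9363 ≈ 1.9886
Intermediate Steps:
D(B) = 2 - B (D(B) = 2*1 - B = 2 - B)
R(c) = 1/2 (R(c) = 1/((2 - c) + c) = 1/2)
K = -27875/18726 (K = 27875*(-1/18726) = -27875/18726 ≈ -1.4886)
R(o(-6)) - K = 1/2 - 1*(-27875/18726) = 1/2 + 27875/18726 = 18619/9363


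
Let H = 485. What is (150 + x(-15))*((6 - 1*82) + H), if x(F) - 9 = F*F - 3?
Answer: 155829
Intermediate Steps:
x(F) = 6 + F² (x(F) = 9 + (F*F - 3) = 9 + (F² - 3) = 9 + (-3 + F²) = 6 + F²)
(150 + x(-15))*((6 - 1*82) + H) = (150 + (6 + (-15)²))*((6 - 1*82) + 485) = (150 + (6 + 225))*((6 - 82) + 485) = (150 + 231)*(-76 + 485) = 381*409 = 155829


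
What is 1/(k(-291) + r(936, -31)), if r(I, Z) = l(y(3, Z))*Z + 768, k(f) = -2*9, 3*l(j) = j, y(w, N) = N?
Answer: 3/3211 ≈ 0.00093429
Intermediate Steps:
l(j) = j/3
k(f) = -18
r(I, Z) = 768 + Z²/3 (r(I, Z) = (Z/3)*Z + 768 = Z²/3 + 768 = 768 + Z²/3)
1/(k(-291) + r(936, -31)) = 1/(-18 + (768 + (⅓)*(-31)²)) = 1/(-18 + (768 + (⅓)*961)) = 1/(-18 + (768 + 961/3)) = 1/(-18 + 3265/3) = 1/(3211/3) = 3/3211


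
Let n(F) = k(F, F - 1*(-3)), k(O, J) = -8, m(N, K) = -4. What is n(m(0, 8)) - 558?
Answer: -566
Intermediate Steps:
n(F) = -8
n(m(0, 8)) - 558 = -8 - 558 = -566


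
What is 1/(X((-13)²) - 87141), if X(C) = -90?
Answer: -1/87231 ≈ -1.1464e-5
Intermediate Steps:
1/(X((-13)²) - 87141) = 1/(-90 - 87141) = 1/(-87231) = -1/87231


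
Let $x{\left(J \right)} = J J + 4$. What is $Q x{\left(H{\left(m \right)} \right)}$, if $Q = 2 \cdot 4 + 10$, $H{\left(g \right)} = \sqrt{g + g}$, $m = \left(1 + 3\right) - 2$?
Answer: $144$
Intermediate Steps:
$m = 2$ ($m = 4 - 2 = 2$)
$H{\left(g \right)} = \sqrt{2} \sqrt{g}$ ($H{\left(g \right)} = \sqrt{2 g} = \sqrt{2} \sqrt{g}$)
$Q = 18$ ($Q = 8 + 10 = 18$)
$x{\left(J \right)} = 4 + J^{2}$ ($x{\left(J \right)} = J^{2} + 4 = 4 + J^{2}$)
$Q x{\left(H{\left(m \right)} \right)} = 18 \left(4 + \left(\sqrt{2} \sqrt{2}\right)^{2}\right) = 18 \left(4 + 2^{2}\right) = 18 \left(4 + 4\right) = 18 \cdot 8 = 144$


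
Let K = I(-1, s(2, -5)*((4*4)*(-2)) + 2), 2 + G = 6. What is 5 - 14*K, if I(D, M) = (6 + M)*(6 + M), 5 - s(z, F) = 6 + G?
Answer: -395131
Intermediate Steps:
G = 4 (G = -2 + 6 = 4)
s(z, F) = -5 (s(z, F) = 5 - (6 + 4) = 5 - 1*10 = 5 - 10 = -5)
I(D, M) = (6 + M)²
K = 28224 (K = (6 + (-5*4*4*(-2) + 2))² = (6 + (-80*(-2) + 2))² = (6 + (-5*(-32) + 2))² = (6 + (160 + 2))² = (6 + 162)² = 168² = 28224)
5 - 14*K = 5 - 14*28224 = 5 - 395136 = -395131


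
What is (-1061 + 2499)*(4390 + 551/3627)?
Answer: 22897390478/3627 ≈ 6.3130e+6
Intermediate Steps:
(-1061 + 2499)*(4390 + 551/3627) = 1438*(4390 + 551*(1/3627)) = 1438*(4390 + 551/3627) = 1438*(15923081/3627) = 22897390478/3627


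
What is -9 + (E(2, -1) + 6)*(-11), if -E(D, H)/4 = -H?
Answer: -31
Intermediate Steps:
E(D, H) = 4*H (E(D, H) = -(-4)*H = 4*H)
-9 + (E(2, -1) + 6)*(-11) = -9 + (4*(-1) + 6)*(-11) = -9 + (-4 + 6)*(-11) = -9 + 2*(-11) = -9 - 22 = -31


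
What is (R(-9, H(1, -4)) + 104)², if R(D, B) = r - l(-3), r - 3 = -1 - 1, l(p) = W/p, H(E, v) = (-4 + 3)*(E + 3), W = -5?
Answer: 96100/9 ≈ 10678.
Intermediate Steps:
H(E, v) = -3 - E (H(E, v) = -(3 + E) = -3 - E)
l(p) = -5/p
r = 1 (r = 3 + (-1 - 1) = 3 - 2 = 1)
R(D, B) = -⅔ (R(D, B) = 1 - (-5)/(-3) = 1 - (-5)*(-1)/3 = 1 - 1*5/3 = 1 - 5/3 = -⅔)
(R(-9, H(1, -4)) + 104)² = (-⅔ + 104)² = (310/3)² = 96100/9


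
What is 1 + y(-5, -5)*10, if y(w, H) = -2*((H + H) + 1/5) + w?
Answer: 147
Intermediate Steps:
y(w, H) = -⅖ + w - 4*H (y(w, H) = -2*(2*H + ⅕) + w = -2*(⅕ + 2*H) + w = (-⅖ - 4*H) + w = -⅖ + w - 4*H)
1 + y(-5, -5)*10 = 1 + (-⅖ - 5 - 4*(-5))*10 = 1 + (-⅖ - 5 + 20)*10 = 1 + (73/5)*10 = 1 + 146 = 147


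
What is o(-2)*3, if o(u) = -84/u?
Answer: 126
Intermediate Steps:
o(-2)*3 = -84/(-2)*3 = -84*(-½)*3 = 42*3 = 126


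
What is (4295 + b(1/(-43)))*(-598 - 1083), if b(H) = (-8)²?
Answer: -7327479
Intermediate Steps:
b(H) = 64
(4295 + b(1/(-43)))*(-598 - 1083) = (4295 + 64)*(-598 - 1083) = 4359*(-1681) = -7327479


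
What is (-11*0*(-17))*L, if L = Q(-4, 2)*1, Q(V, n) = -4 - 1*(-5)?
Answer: 0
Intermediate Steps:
Q(V, n) = 1 (Q(V, n) = -4 + 5 = 1)
L = 1 (L = 1*1 = 1)
(-11*0*(-17))*L = (-11*0*(-17))*1 = (0*(-17))*1 = 0*1 = 0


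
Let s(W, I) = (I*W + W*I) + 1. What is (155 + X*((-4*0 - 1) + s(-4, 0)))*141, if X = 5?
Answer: 21855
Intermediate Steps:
s(W, I) = 1 + 2*I*W (s(W, I) = (I*W + I*W) + 1 = 2*I*W + 1 = 1 + 2*I*W)
(155 + X*((-4*0 - 1) + s(-4, 0)))*141 = (155 + 5*((-4*0 - 1) + (1 + 2*0*(-4))))*141 = (155 + 5*((0 - 1) + (1 + 0)))*141 = (155 + 5*(-1 + 1))*141 = (155 + 5*0)*141 = (155 + 0)*141 = 155*141 = 21855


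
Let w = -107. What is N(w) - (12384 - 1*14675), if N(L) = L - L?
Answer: 2291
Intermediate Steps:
N(L) = 0
N(w) - (12384 - 1*14675) = 0 - (12384 - 1*14675) = 0 - (12384 - 14675) = 0 - 1*(-2291) = 0 + 2291 = 2291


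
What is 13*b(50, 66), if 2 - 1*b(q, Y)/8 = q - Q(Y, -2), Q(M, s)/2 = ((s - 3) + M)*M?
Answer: 832416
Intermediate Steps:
Q(M, s) = 2*M*(-3 + M + s) (Q(M, s) = 2*(((s - 3) + M)*M) = 2*(((-3 + s) + M)*M) = 2*((-3 + M + s)*M) = 2*(M*(-3 + M + s)) = 2*M*(-3 + M + s))
b(q, Y) = 16 - 8*q + 16*Y*(-5 + Y) (b(q, Y) = 16 - 8*(q - 2*Y*(-3 + Y - 2)) = 16 - 8*(q - 2*Y*(-5 + Y)) = 16 + (-8*q + 16*Y*(-5 + Y)) = 16 - 8*q + 16*Y*(-5 + Y))
13*b(50, 66) = 13*(16 - 8*50 + 16*66*(-5 + 66)) = 13*(16 - 400 + 16*66*61) = 13*(16 - 400 + 64416) = 13*64032 = 832416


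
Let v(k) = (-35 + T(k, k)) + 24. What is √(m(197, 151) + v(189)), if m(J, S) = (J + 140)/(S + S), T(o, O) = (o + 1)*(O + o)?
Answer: √6549369810/302 ≈ 267.97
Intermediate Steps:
T(o, O) = (1 + o)*(O + o)
m(J, S) = (140 + J)/(2*S) (m(J, S) = (140 + J)/((2*S)) = (140 + J)*(1/(2*S)) = (140 + J)/(2*S))
v(k) = -11 + 2*k + 2*k² (v(k) = (-35 + (k + k + k² + k*k)) + 24 = (-35 + (k + k + k² + k²)) + 24 = (-35 + (2*k + 2*k²)) + 24 = (-35 + 2*k + 2*k²) + 24 = -11 + 2*k + 2*k²)
√(m(197, 151) + v(189)) = √((½)*(140 + 197)/151 + (-11 + 2*189 + 2*189²)) = √((½)*(1/151)*337 + (-11 + 378 + 2*35721)) = √(337/302 + (-11 + 378 + 71442)) = √(337/302 + 71809) = √(21686655/302) = √6549369810/302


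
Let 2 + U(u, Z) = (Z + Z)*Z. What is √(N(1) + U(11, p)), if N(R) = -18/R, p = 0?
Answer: 2*I*√5 ≈ 4.4721*I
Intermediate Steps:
U(u, Z) = -2 + 2*Z² (U(u, Z) = -2 + (Z + Z)*Z = -2 + (2*Z)*Z = -2 + 2*Z²)
√(N(1) + U(11, p)) = √(-18/1 + (-2 + 2*0²)) = √(-18*1 + (-2 + 2*0)) = √(-18 + (-2 + 0)) = √(-18 - 2) = √(-20) = 2*I*√5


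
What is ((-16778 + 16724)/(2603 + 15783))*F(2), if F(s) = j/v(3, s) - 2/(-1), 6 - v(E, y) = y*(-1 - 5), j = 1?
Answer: -111/18386 ≈ -0.0060372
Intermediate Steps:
v(E, y) = 6 + 6*y (v(E, y) = 6 - y*(-1 - 5) = 6 - y*(-6) = 6 - (-6)*y = 6 + 6*y)
F(s) = 2 + 1/(6 + 6*s) (F(s) = 1/(6 + 6*s) - 2/(-1) = 1/(6 + 6*s) - 2*(-1) = 1/(6 + 6*s) + 2 = 2 + 1/(6 + 6*s))
((-16778 + 16724)/(2603 + 15783))*F(2) = ((-16778 + 16724)/(2603 + 15783))*((13 + 12*2)/(6*(1 + 2))) = (-54/18386)*((⅙)*(13 + 24)/3) = (-54*1/18386)*((⅙)*(⅓)*37) = -27/9193*37/18 = -111/18386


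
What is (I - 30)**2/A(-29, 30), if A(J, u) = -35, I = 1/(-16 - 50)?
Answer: -560623/21780 ≈ -25.740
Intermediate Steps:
I = -1/66 (I = 1/(-66) = -1/66 ≈ -0.015152)
(I - 30)**2/A(-29, 30) = (-1/66 - 30)**2/(-35) = (-1981/66)**2*(-1/35) = (3924361/4356)*(-1/35) = -560623/21780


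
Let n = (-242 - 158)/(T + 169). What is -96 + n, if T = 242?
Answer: -39856/411 ≈ -96.973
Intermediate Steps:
n = -400/411 (n = (-242 - 158)/(242 + 169) = -400/411 ≈ -0.97324)
-96 + n = -96 - 400/411 = -39856/411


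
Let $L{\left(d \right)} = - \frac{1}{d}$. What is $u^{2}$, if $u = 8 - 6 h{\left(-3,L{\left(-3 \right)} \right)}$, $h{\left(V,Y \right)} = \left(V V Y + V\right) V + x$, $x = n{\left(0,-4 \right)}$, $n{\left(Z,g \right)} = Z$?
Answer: $64$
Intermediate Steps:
$x = 0$
$h{\left(V,Y \right)} = V \left(V + Y V^{2}\right)$ ($h{\left(V,Y \right)} = \left(V V Y + V\right) V + 0 = \left(V^{2} Y + V\right) V + 0 = \left(Y V^{2} + V\right) V + 0 = \left(V + Y V^{2}\right) V + 0 = V \left(V + Y V^{2}\right) + 0 = V \left(V + Y V^{2}\right)$)
$u = 8$ ($u = 8 - 6 \left(-3\right)^{2} \left(1 - 3 \left(- \frac{1}{-3}\right)\right) = 8 - 6 \cdot 9 \left(1 - 3 \left(\left(-1\right) \left(- \frac{1}{3}\right)\right)\right) = 8 - 6 \cdot 9 \left(1 - 1\right) = 8 - 6 \cdot 9 \cdot 0 = 8 - 0 = 8 + 0 = 8$)
$u^{2} = 8^{2} = 64$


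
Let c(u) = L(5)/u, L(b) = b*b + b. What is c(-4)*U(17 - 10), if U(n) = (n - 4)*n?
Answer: -315/2 ≈ -157.50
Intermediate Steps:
L(b) = b + b² (L(b) = b² + b = b + b²)
c(u) = 30/u (c(u) = (5*(1 + 5))/u = (5*6)/u = 30/u)
U(n) = n*(-4 + n) (U(n) = (-4 + n)*n = n*(-4 + n))
c(-4)*U(17 - 10) = (30/(-4))*((17 - 10)*(-4 + (17 - 10))) = (30*(-¼))*(7*(-4 + 7)) = -105*3/2 = -15/2*21 = -315/2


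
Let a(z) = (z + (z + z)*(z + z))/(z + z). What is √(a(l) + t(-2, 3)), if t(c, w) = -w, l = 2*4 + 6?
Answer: √102/2 ≈ 5.0498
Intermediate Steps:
l = 14 (l = 8 + 6 = 14)
a(z) = (z + 4*z²)/(2*z) (a(z) = (z + (2*z)*(2*z))/((2*z)) = (z + 4*z²)*(1/(2*z)) = (z + 4*z²)/(2*z))
√(a(l) + t(-2, 3)) = √((½ + 2*14) - 1*3) = √((½ + 28) - 3) = √(57/2 - 3) = √(51/2) = √102/2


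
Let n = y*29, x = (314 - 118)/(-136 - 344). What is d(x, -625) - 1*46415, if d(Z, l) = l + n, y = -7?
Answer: -47243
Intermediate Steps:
x = -49/120 (x = 196/(-480) = 196*(-1/480) = -49/120 ≈ -0.40833)
n = -203 (n = -7*29 = -203)
d(Z, l) = -203 + l (d(Z, l) = l - 203 = -203 + l)
d(x, -625) - 1*46415 = (-203 - 625) - 1*46415 = -828 - 46415 = -47243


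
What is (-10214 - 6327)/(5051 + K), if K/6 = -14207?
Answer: 16541/80191 ≈ 0.20627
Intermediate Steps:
K = -85242 (K = 6*(-14207) = -85242)
(-10214 - 6327)/(5051 + K) = (-10214 - 6327)/(5051 - 85242) = -16541/(-80191) = -16541*(-1/80191) = 16541/80191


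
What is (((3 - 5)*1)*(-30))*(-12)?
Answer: -720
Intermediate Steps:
(((3 - 5)*1)*(-30))*(-12) = (-2*1*(-30))*(-12) = -2*(-30)*(-12) = 60*(-12) = -720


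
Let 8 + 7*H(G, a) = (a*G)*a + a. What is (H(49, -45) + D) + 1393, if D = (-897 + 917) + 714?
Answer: 114061/7 ≈ 16294.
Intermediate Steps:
D = 734 (D = 20 + 714 = 734)
H(G, a) = -8/7 + a/7 + G*a²/7 (H(G, a) = -8/7 + ((a*G)*a + a)/7 = -8/7 + ((G*a)*a + a)/7 = -8/7 + (G*a² + a)/7 = -8/7 + (a + G*a²)/7 = -8/7 + (a/7 + G*a²/7) = -8/7 + a/7 + G*a²/7)
(H(49, -45) + D) + 1393 = ((-8/7 + (⅐)*(-45) + (⅐)*49*(-45)²) + 734) + 1393 = ((-8/7 - 45/7 + (⅐)*49*2025) + 734) + 1393 = ((-8/7 - 45/7 + 14175) + 734) + 1393 = (99172/7 + 734) + 1393 = 104310/7 + 1393 = 114061/7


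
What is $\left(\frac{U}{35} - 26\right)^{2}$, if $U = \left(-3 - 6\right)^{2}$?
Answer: $\frac{687241}{1225} \approx 561.01$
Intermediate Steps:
$U = 81$ ($U = \left(-9\right)^{2} = 81$)
$\left(\frac{U}{35} - 26\right)^{2} = \left(\frac{81}{35} - 26\right)^{2} = \left(- \frac{829}{35}\right)^{2} = \frac{687241}{1225}$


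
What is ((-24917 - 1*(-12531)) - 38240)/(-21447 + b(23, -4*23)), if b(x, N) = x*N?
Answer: 50626/23563 ≈ 2.1485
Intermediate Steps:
b(x, N) = N*x
((-24917 - 1*(-12531)) - 38240)/(-21447 + b(23, -4*23)) = ((-24917 - 1*(-12531)) - 38240)/(-21447 - 4*23*23) = ((-24917 + 12531) - 38240)/(-21447 - 92*23) = (-12386 - 38240)/(-21447 - 2116) = -50626/(-23563) = -50626*(-1/23563) = 50626/23563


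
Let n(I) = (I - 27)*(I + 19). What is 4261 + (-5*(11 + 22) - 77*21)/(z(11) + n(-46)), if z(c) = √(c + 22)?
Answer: 2758275761/647468 + 297*√33/647468 ≈ 4260.1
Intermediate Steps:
n(I) = (-27 + I)*(19 + I)
z(c) = √(22 + c)
4261 + (-5*(11 + 22) - 77*21)/(z(11) + n(-46)) = 4261 + (-5*(11 + 22) - 77*21)/(√(22 + 11) + (-513 + (-46)² - 8*(-46))) = 4261 + (-5*33 - 1617)/(√33 + (-513 + 2116 + 368)) = 4261 + (-165 - 1617)/(√33 + 1971) = 4261 - 1782/(1971 + √33)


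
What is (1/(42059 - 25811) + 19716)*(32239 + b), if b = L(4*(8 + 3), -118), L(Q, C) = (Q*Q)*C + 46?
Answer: -62839947851747/16248 ≈ -3.8675e+9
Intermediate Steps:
L(Q, C) = 46 + C*Q² (L(Q, C) = Q²*C + 46 = C*Q² + 46 = 46 + C*Q²)
b = -228402 (b = 46 - 118*16*(8 + 3)² = 46 - 118*(4*11)² = 46 - 118*44² = 46 - 118*1936 = 46 - 228448 = -228402)
(1/(42059 - 25811) + 19716)*(32239 + b) = (1/(42059 - 25811) + 19716)*(32239 - 228402) = (1/16248 + 19716)*(-196163) = (320345569/16248)*(-196163) = -62839947851747/16248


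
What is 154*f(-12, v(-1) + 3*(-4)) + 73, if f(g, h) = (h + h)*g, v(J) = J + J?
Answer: 51817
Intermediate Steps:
v(J) = 2*J
f(g, h) = 2*g*h (f(g, h) = (2*h)*g = 2*g*h)
154*f(-12, v(-1) + 3*(-4)) + 73 = 154*(2*(-12)*(2*(-1) + 3*(-4))) + 73 = 154*(2*(-12)*(-2 - 12)) + 73 = 154*(2*(-12)*(-14)) + 73 = 154*336 + 73 = 51744 + 73 = 51817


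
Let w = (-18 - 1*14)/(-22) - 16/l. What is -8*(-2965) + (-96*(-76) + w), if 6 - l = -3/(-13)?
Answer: 25587112/825 ≈ 31015.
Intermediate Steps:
l = 75/13 (l = 6 - (-3)/(-13) = 6 - (-3)*(-1)/13 = 6 - 1*3/13 = 6 - 3/13 = 75/13 ≈ 5.7692)
w = -1088/825 (w = (-18 - 1*14)/(-22) - 16/75/13 = (-18 - 14)*(-1/22) - 16*13/75 = -32*(-1/22) - 208/75 = 16/11 - 208/75 = -1088/825 ≈ -1.3188)
-8*(-2965) + (-96*(-76) + w) = -8*(-2965) + (-96*(-76) - 1088/825) = 23720 + (7296 - 1088/825) = 23720 + 6018112/825 = 25587112/825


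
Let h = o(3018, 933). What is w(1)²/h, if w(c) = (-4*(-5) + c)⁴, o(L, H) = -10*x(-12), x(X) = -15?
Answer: 12607619787/50 ≈ 2.5215e+8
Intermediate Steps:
o(L, H) = 150 (o(L, H) = -10*(-15) = 150)
h = 150
w(c) = (20 + c)⁴
w(1)²/h = ((20 + 1)⁴)²/150 = (21⁴)²*(1/150) = 194481²*(1/150) = 37822859361*(1/150) = 12607619787/50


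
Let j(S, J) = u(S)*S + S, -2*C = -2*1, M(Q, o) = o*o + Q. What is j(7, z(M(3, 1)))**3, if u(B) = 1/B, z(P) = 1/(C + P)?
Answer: 512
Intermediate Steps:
M(Q, o) = Q + o**2 (M(Q, o) = o**2 + Q = Q + o**2)
C = 1 (C = -(-1) = -1/2*(-2) = 1)
z(P) = 1/(1 + P)
j(S, J) = 1 + S (j(S, J) = S/S + S = 1 + S)
j(7, z(M(3, 1)))**3 = (1 + 7)**3 = 8**3 = 512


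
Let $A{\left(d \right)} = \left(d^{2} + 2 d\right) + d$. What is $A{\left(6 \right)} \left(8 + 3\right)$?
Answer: $594$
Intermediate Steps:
$A{\left(d \right)} = d^{2} + 3 d$
$A{\left(6 \right)} \left(8 + 3\right) = 6 \left(3 + 6\right) \left(8 + 3\right) = 6 \cdot 9 \cdot 11 = 54 \cdot 11 = 594$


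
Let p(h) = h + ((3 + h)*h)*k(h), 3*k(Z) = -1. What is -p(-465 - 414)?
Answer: 257547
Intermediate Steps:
k(Z) = -1/3 (k(Z) = (1/3)*(-1) = -1/3)
p(h) = h - h*(3 + h)/3 (p(h) = h + ((3 + h)*h)*(-1/3) = h + (h*(3 + h))*(-1/3) = h - h*(3 + h)/3)
-p(-465 - 414) = -(-1)*(-465 - 414)**2/3 = -(-1)*(-879)**2/3 = -(-1)*772641/3 = -1*(-257547) = 257547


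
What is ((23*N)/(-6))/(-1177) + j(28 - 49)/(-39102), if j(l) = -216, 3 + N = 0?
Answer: -65147/15341018 ≈ -0.0042466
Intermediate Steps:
N = -3 (N = -3 + 0 = -3)
((23*N)/(-6))/(-1177) + j(28 - 49)/(-39102) = ((23*(-3))/(-6))/(-1177) - 216/(-39102) = -69*(-⅙)*(-1/1177) - 216*(-1/39102) = (23/2)*(-1/1177) + 36/6517 = -23/2354 + 36/6517 = -65147/15341018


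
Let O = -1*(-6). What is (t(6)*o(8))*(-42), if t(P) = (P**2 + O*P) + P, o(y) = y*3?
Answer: -78624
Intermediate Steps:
o(y) = 3*y
O = 6
t(P) = P**2 + 7*P (t(P) = (P**2 + 6*P) + P = P**2 + 7*P)
(t(6)*o(8))*(-42) = ((6*(7 + 6))*(3*8))*(-42) = ((6*13)*24)*(-42) = (78*24)*(-42) = 1872*(-42) = -78624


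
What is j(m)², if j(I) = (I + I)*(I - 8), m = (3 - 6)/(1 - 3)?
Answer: 1521/4 ≈ 380.25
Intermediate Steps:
m = 3/2 (m = -3/(-2) = -3*(-½) = 3/2 ≈ 1.5000)
j(I) = 2*I*(-8 + I) (j(I) = (2*I)*(-8 + I) = 2*I*(-8 + I))
j(m)² = (2*(3/2)*(-8 + 3/2))² = (2*(3/2)*(-13/2))² = (-39/2)² = 1521/4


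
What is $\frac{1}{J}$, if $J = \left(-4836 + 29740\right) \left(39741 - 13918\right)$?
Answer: $\frac{1}{643095992} \approx 1.555 \cdot 10^{-9}$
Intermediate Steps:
$J = 643095992$ ($J = 24904 \cdot 25823 = 643095992$)
$\frac{1}{J} = \frac{1}{643095992}$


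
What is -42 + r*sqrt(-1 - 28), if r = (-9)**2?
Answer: -42 + 81*I*sqrt(29) ≈ -42.0 + 436.2*I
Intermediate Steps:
r = 81
-42 + r*sqrt(-1 - 28) = -42 + 81*sqrt(-1 - 28) = -42 + 81*sqrt(-29) = -42 + 81*(I*sqrt(29)) = -42 + 81*I*sqrt(29)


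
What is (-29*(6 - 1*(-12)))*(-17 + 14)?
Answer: 1566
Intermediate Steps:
(-29*(6 - 1*(-12)))*(-17 + 14) = -29*(6 + 12)*(-3) = -29*18*(-3) = -522*(-3) = 1566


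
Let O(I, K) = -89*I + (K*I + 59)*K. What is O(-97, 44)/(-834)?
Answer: 176563/834 ≈ 211.71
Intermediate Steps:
O(I, K) = -89*I + K*(59 + I*K) (O(I, K) = -89*I + (I*K + 59)*K = -89*I + (59 + I*K)*K = -89*I + K*(59 + I*K))
O(-97, 44)/(-834) = (-89*(-97) + 59*44 - 97*44²)/(-834) = (8633 + 2596 - 97*1936)*(-1/834) = (8633 + 2596 - 187792)*(-1/834) = -176563*(-1/834) = 176563/834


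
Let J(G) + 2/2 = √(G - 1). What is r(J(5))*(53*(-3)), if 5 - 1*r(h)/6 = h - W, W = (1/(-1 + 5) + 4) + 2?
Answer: -19557/2 ≈ -9778.5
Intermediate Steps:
J(G) = -1 + √(-1 + G) (J(G) = -1 + √(G - 1) = -1 + √(-1 + G))
W = 25/4 (W = (1/4 + 4) + 2 = (¼ + 4) + 2 = 17/4 + 2 = 25/4 ≈ 6.2500)
r(h) = 135/2 - 6*h (r(h) = 30 - 6*(h - 1*25/4) = 30 - 6*(h - 25/4) = 30 - 6*(-25/4 + h) = 30 + (75/2 - 6*h) = 135/2 - 6*h)
r(J(5))*(53*(-3)) = (135/2 - 6*(-1 + √(-1 + 5)))*(53*(-3)) = (135/2 - 6*(-1 + √4))*(-159) = (135/2 - 6*(-1 + 2))*(-159) = (135/2 - 6*1)*(-159) = (135/2 - 6)*(-159) = (123/2)*(-159) = -19557/2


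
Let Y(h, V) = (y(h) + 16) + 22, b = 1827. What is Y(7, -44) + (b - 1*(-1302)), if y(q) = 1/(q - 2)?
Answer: 15836/5 ≈ 3167.2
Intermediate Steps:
y(q) = 1/(-2 + q)
Y(h, V) = 38 + 1/(-2 + h) (Y(h, V) = (1/(-2 + h) + 16) + 22 = (16 + 1/(-2 + h)) + 22 = 38 + 1/(-2 + h))
Y(7, -44) + (b - 1*(-1302)) = (-75 + 38*7)/(-2 + 7) + (1827 - 1*(-1302)) = (-75 + 266)/5 + (1827 + 1302) = (⅕)*191 + 3129 = 191/5 + 3129 = 15836/5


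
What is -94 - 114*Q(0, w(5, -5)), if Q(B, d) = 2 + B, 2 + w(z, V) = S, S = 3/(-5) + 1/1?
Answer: -322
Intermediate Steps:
S = ⅖ (S = 3*(-⅕) + 1*1 = -⅗ + 1 = ⅖ ≈ 0.40000)
w(z, V) = -8/5 (w(z, V) = -2 + ⅖ = -8/5)
-94 - 114*Q(0, w(5, -5)) = -94 - 114*(2 + 0) = -94 - 114*2 = -94 - 228 = -322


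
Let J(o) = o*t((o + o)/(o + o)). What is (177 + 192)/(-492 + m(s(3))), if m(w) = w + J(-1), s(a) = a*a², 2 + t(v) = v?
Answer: -369/464 ≈ -0.79526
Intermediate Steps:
t(v) = -2 + v
J(o) = -o (J(o) = o*(-2 + (o + o)/(o + o)) = o*(-2 + (2*o)/((2*o))) = o*(-2 + (2*o)*(1/(2*o))) = o*(-2 + 1) = o*(-1) = -o)
s(a) = a³
m(w) = 1 + w (m(w) = w - 1*(-1) = w + 1 = 1 + w)
(177 + 192)/(-492 + m(s(3))) = (177 + 192)/(-492 + (1 + 3³)) = 369/(-492 + (1 + 27)) = 369/(-492 + 28) = 369/(-464) = 369*(-1/464) = -369/464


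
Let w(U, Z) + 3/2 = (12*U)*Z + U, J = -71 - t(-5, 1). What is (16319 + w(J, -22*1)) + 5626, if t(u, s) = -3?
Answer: 79655/2 ≈ 39828.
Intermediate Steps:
J = -68 (J = -71 - 1*(-3) = -71 + 3 = -68)
w(U, Z) = -3/2 + U + 12*U*Z (w(U, Z) = -3/2 + ((12*U)*Z + U) = -3/2 + (12*U*Z + U) = -3/2 + (U + 12*U*Z) = -3/2 + U + 12*U*Z)
(16319 + w(J, -22*1)) + 5626 = (16319 + (-3/2 - 68 + 12*(-68)*(-22*1))) + 5626 = (16319 + (-3/2 - 68 + 12*(-68)*(-22))) + 5626 = (16319 + (-3/2 - 68 + 17952)) + 5626 = (16319 + 35765/2) + 5626 = 68403/2 + 5626 = 79655/2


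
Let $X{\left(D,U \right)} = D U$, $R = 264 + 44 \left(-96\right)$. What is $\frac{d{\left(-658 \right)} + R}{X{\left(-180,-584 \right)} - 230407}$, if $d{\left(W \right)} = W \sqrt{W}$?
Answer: $\frac{3960}{125287} + \frac{658 i \sqrt{658}}{125287} \approx 0.031607 + 0.13472 i$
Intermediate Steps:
$d{\left(W \right)} = W^{\frac{3}{2}}$
$R = -3960$ ($R = 264 - 4224 = -3960$)
$\frac{d{\left(-658 \right)} + R}{X{\left(-180,-584 \right)} - 230407} = \frac{\left(-658\right)^{\frac{3}{2}} - 3960}{\left(-180\right) \left(-584\right) - 230407} = \frac{- 658 i \sqrt{658} - 3960}{105120 - 230407} = \frac{-3960 - 658 i \sqrt{658}}{105120 - 230407} = \frac{-3960 - 658 i \sqrt{658}}{-125287} = \left(-3960 - 658 i \sqrt{658}\right) \left(- \frac{1}{125287}\right) = \frac{3960}{125287} + \frac{658 i \sqrt{658}}{125287}$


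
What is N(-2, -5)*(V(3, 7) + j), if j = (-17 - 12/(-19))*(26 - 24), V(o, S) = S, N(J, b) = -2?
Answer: 978/19 ≈ 51.474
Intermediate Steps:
j = -622/19 (j = (-17 - 12*(-1/19))*2 = (-17 + 12/19)*2 = -311/19*2 = -622/19 ≈ -32.737)
N(-2, -5)*(V(3, 7) + j) = -2*(7 - 622/19) = -2*(-489/19) = 978/19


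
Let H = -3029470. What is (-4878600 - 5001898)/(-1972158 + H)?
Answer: 4940249/2500814 ≈ 1.9755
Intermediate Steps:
(-4878600 - 5001898)/(-1972158 + H) = (-4878600 - 5001898)/(-1972158 - 3029470) = -9880498/(-5001628) = -9880498*(-1/5001628) = 4940249/2500814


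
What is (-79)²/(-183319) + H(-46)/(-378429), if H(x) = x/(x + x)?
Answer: -4723734097/138746451702 ≈ -0.034046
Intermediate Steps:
H(x) = ½ (H(x) = x/((2*x)) = x*(1/(2*x)) = ½)
(-79)²/(-183319) + H(-46)/(-378429) = (-79)²/(-183319) + (½)/(-378429) = 6241*(-1/183319) + (½)*(-1/378429) = -6241/183319 - 1/756858 = -4723734097/138746451702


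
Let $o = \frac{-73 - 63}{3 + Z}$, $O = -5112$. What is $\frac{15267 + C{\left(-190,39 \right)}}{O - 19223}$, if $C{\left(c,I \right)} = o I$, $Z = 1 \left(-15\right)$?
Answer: $- \frac{15709}{24335} \approx -0.64553$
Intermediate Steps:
$Z = -15$
$o = \frac{34}{3}$ ($o = \frac{-73 - 63}{3 - 15} = - \frac{136}{-12} = \left(-136\right) \left(- \frac{1}{12}\right) = \frac{34}{3} \approx 11.333$)
$C{\left(c,I \right)} = \frac{34 I}{3}$
$\frac{15267 + C{\left(-190,39 \right)}}{O - 19223} = \frac{15267 + \frac{34}{3} \cdot 39}{-5112 - 19223} = \frac{15267 + 442}{-24335} = 15709 \left(- \frac{1}{24335}\right) = - \frac{15709}{24335}$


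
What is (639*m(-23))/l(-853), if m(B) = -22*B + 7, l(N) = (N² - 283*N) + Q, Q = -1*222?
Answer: 327807/968786 ≈ 0.33837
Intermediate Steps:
Q = -222
l(N) = -222 + N² - 283*N (l(N) = (N² - 283*N) - 222 = -222 + N² - 283*N)
m(B) = 7 - 22*B
(639*m(-23))/l(-853) = (639*(7 - 22*(-23)))/(-222 + (-853)² - 283*(-853)) = (639*(7 + 506))/(-222 + 727609 + 241399) = (639*513)/968786 = 327807*(1/968786) = 327807/968786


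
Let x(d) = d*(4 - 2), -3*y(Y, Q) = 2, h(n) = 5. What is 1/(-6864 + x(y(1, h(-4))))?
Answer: -3/20596 ≈ -0.00014566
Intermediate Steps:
y(Y, Q) = -2/3 (y(Y, Q) = -1/3*2 = -2/3)
x(d) = 2*d (x(d) = d*2 = 2*d)
1/(-6864 + x(y(1, h(-4)))) = 1/(-6864 + 2*(-2/3)) = 1/(-6864 - 4/3) = 1/(-20596/3) = -3/20596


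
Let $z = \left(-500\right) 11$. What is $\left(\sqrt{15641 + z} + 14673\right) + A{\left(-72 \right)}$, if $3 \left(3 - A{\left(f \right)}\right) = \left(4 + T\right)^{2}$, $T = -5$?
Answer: $\frac{44027}{3} + \sqrt{10141} \approx 14776.0$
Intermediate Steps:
$z = -5500$
$A{\left(f \right)} = \frac{8}{3}$ ($A{\left(f \right)} = 3 - \frac{\left(4 - 5\right)^{2}}{3} = 3 - \frac{\left(-1\right)^{2}}{3} = 3 - \frac{1}{3} = \frac{8}{3}$)
$\left(\sqrt{15641 + z} + 14673\right) + A{\left(-72 \right)} = \left(\sqrt{15641 - 5500} + 14673\right) + \frac{8}{3} = \left(\sqrt{10141} + 14673\right) + \frac{8}{3} = \left(14673 + \sqrt{10141}\right) + \frac{8}{3} = \frac{44027}{3} + \sqrt{10141}$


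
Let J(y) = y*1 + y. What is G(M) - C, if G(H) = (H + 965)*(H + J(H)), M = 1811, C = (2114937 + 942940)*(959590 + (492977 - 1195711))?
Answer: -785418972704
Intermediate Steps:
C = 785434054712 (C = 3057877*(959590 - 702734) = 3057877*256856 = 785434054712)
J(y) = 2*y (J(y) = y + y = 2*y)
G(H) = 3*H*(965 + H) (G(H) = (H + 965)*(H + 2*H) = (965 + H)*(3*H) = 3*H*(965 + H))
G(M) - C = 3*1811*(965 + 1811) - 1*785434054712 = 3*1811*2776 - 785434054712 = 15082008 - 785434054712 = -785418972704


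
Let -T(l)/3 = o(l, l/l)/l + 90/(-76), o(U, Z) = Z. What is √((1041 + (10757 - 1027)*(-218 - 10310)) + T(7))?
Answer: I*√7247989626598/266 ≈ 10121.0*I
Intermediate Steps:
T(l) = 135/38 - 3/l (T(l) = -3*((l/l)/l + 90/(-76)) = -3*(1/l + 90*(-1/76)) = -3*(1/l - 45/38) = -3*(-45/38 + 1/l) = 135/38 - 3/l)
√((1041 + (10757 - 1027)*(-218 - 10310)) + T(7)) = √((1041 + (10757 - 1027)*(-218 - 10310)) + (135/38 - 3/7)) = √((1041 + 9730*(-10528)) + (135/38 - 3*⅐)) = √((1041 - 102437440) + (135/38 - 3/7)) = √(-102436399 + 831/266) = √(-27248081303/266) = I*√7247989626598/266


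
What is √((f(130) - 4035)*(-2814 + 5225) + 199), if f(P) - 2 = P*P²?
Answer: 2*√1321810909 ≈ 72714.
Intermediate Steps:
f(P) = 2 + P³ (f(P) = 2 + P*P² = 2 + P³)
√((f(130) - 4035)*(-2814 + 5225) + 199) = √(((2 + 130³) - 4035)*(-2814 + 5225) + 199) = √(((2 + 2197000) - 4035)*2411 + 199) = √((2197002 - 4035)*2411 + 199) = √(2192967*2411 + 199) = √(5287243437 + 199) = √5287243636 = 2*√1321810909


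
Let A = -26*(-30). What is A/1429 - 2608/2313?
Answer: -1922692/3305277 ≈ -0.58170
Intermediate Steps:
A = 780
A/1429 - 2608/2313 = 780/1429 - 2608/2313 = -1922692/3305277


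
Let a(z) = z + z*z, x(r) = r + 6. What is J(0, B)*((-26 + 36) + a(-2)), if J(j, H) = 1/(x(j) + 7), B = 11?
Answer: 12/13 ≈ 0.92308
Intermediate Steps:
x(r) = 6 + r
J(j, H) = 1/(13 + j) (J(j, H) = 1/((6 + j) + 7) = 1/(13 + j))
a(z) = z + z**2
J(0, B)*((-26 + 36) + a(-2)) = ((-26 + 36) - 2*(1 - 2))/(13 + 0) = (10 - 2*(-1))/13 = (10 + 2)/13 = (1/13)*12 = 12/13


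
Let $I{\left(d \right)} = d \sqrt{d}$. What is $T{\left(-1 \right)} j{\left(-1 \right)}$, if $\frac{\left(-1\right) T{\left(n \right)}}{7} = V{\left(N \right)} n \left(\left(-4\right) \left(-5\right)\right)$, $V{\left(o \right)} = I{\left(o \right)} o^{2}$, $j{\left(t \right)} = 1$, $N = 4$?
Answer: $17920$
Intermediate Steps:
$I{\left(d \right)} = d^{\frac{3}{2}}$
$V{\left(o \right)} = o^{\frac{7}{2}}$ ($V{\left(o \right)} = o^{\frac{3}{2}} o^{2} = o^{\frac{7}{2}}$)
$T{\left(n \right)} = - 17920 n$ ($T{\left(n \right)} = - 7 \cdot 4^{\frac{7}{2}} n \left(\left(-4\right) \left(-5\right)\right) = - 7 \cdot 128 n 20 = - 7 \cdot 2560 n = - 17920 n$)
$T{\left(-1 \right)} j{\left(-1 \right)} = \left(-17920\right) \left(-1\right) 1 = 17920 \cdot 1 = 17920$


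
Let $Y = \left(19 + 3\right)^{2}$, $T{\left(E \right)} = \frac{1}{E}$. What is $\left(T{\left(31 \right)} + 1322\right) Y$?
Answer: $\frac{19835772}{31} \approx 6.3986 \cdot 10^{5}$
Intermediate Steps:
$Y = 484$ ($Y = 22^{2} = 484$)
$\left(T{\left(31 \right)} + 1322\right) Y = \left(\frac{1}{31} + 1322\right) 484 = \frac{40983}{31} \cdot 484 = \frac{19835772}{31}$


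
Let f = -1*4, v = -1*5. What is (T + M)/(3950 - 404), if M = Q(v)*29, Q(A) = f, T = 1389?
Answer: 1273/3546 ≈ 0.35900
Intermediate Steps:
v = -5
f = -4
Q(A) = -4
M = -116 (M = -4*29 = -116)
(T + M)/(3950 - 404) = (1389 - 116)/(3950 - 404) = 1273/3546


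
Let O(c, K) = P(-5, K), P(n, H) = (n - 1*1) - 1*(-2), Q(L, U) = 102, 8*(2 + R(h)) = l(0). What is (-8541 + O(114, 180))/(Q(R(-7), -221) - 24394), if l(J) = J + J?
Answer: 8545/24292 ≈ 0.35176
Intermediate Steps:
l(J) = 2*J
R(h) = -2 (R(h) = -2 + (2*0)/8 = -2 + (⅛)*0 = -2 + 0 = -2)
P(n, H) = 1 + n (P(n, H) = (n - 1) + 2 = (-1 + n) + 2 = 1 + n)
O(c, K) = -4 (O(c, K) = 1 - 5 = -4)
(-8541 + O(114, 180))/(Q(R(-7), -221) - 24394) = (-8541 - 4)/(102 - 24394) = -8545/(-24292) = -8545*(-1/24292) = 8545/24292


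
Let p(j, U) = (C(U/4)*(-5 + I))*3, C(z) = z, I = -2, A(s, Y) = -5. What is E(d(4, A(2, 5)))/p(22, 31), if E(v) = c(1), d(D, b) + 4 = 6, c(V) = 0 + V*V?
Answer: -4/651 ≈ -0.0061444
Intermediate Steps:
c(V) = V² (c(V) = 0 + V² = V²)
d(D, b) = 2 (d(D, b) = -4 + 6 = 2)
E(v) = 1 (E(v) = 1² = 1)
p(j, U) = -21*U/4 (p(j, U) = ((U/4)*(-5 - 2))*3 = ((U*(¼))*(-7))*3 = ((U/4)*(-7))*3 = -7*U/4*3 = -21*U/4)
E(d(4, A(2, 5)))/p(22, 31) = 1/(-21/4*31) = 1/(-651/4) = 1*(-4/651) = -4/651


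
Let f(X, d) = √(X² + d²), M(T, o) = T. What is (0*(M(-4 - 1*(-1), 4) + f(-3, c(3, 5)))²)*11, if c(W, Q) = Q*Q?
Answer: 0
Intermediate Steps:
c(W, Q) = Q²
(0*(M(-4 - 1*(-1), 4) + f(-3, c(3, 5)))²)*11 = (0*((-4 - 1*(-1)) + √((-3)² + (5²)²))²)*11 = (0*((-4 + 1) + √(9 + 25²))²)*11 = (0*(-3 + √(9 + 625))²)*11 = (0*(-3 + √634)²)*11 = 0*11 = 0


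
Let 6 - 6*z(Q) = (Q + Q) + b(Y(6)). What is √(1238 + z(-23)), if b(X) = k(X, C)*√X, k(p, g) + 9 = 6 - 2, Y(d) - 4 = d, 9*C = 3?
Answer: √(44880 + 30*√10)/6 ≈ 35.345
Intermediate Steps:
C = ⅓ (C = (⅑)*3 = ⅓ ≈ 0.33333)
Y(d) = 4 + d
k(p, g) = -5 (k(p, g) = -9 + (6 - 2) = -9 + 4 = -5)
b(X) = -5*√X
z(Q) = 1 - Q/3 + 5*√10/6 (z(Q) = 1 - ((Q + Q) - 5*√(4 + 6))/6 = 1 - (2*Q - 5*√10)/6 = 1 - (-5*√10 + 2*Q)/6 = 1 + (-Q/3 + 5*√10/6) = 1 - Q/3 + 5*√10/6)
√(1238 + z(-23)) = √(1238 + (1 - ⅓*(-23) + 5*√10/6)) = √(1238 + (1 + 23/3 + 5*√10/6)) = √(1238 + (26/3 + 5*√10/6)) = √(3740/3 + 5*√10/6)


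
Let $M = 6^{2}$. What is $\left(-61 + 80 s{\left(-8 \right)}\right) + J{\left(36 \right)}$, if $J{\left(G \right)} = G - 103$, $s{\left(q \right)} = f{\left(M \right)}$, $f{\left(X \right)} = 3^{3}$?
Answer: $2032$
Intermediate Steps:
$M = 36$
$f{\left(X \right)} = 27$
$s{\left(q \right)} = 27$
$J{\left(G \right)} = -103 + G$
$\left(-61 + 80 s{\left(-8 \right)}\right) + J{\left(36 \right)} = \left(-61 + 80 \cdot 27\right) + \left(-103 + 36\right) = \left(-61 + 2160\right) - 67 = 2099 - 67 = 2032$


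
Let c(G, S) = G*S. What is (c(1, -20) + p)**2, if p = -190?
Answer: 44100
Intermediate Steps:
(c(1, -20) + p)**2 = (1*(-20) - 190)**2 = (-20 - 190)**2 = (-210)**2 = 44100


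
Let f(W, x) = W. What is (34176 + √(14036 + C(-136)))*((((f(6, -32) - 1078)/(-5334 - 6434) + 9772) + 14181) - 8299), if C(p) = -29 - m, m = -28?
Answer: 786976493568/1471 + 23027168*√14035/1471 ≈ 5.3685e+8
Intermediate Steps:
C(p) = -1 (C(p) = -29 - 1*(-28) = -29 + 28 = -1)
(34176 + √(14036 + C(-136)))*((((f(6, -32) - 1078)/(-5334 - 6434) + 9772) + 14181) - 8299) = (34176 + √(14036 - 1))*((((6 - 1078)/(-5334 - 6434) + 9772) + 14181) - 8299) = (34176 + √14035)*(((-1072/(-11768) + 9772) + 14181) - 8299) = (34176 + √14035)*(((-1072*(-1/11768) + 9772) + 14181) - 8299) = (34176 + √14035)*(((134/1471 + 9772) + 14181) - 8299) = (34176 + √14035)*((14374746/1471 + 14181) - 8299) = (34176 + √14035)*(35234997/1471 - 8299) = (34176 + √14035)*(23027168/1471) = 786976493568/1471 + 23027168*√14035/1471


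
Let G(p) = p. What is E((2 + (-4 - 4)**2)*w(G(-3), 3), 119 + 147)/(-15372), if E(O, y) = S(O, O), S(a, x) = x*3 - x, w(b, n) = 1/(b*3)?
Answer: 11/11529 ≈ 0.00095412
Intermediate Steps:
w(b, n) = 1/(3*b)
S(a, x) = 2*x (S(a, x) = 3*x - x = 2*x)
E(O, y) = 2*O
E((2 + (-4 - 4)**2)*w(G(-3), 3), 119 + 147)/(-15372) = (2*((2 + (-4 - 4)**2)*((1/3)/(-3))))/(-15372) = (2*((2 + (-8)**2)*((1/3)*(-1/3))))*(-1/15372) = (2*((2 + 64)*(-1/9)))*(-1/15372) = (2*(66*(-1/9)))*(-1/15372) = (2*(-22/3))*(-1/15372) = -44/3*(-1/15372) = 11/11529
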